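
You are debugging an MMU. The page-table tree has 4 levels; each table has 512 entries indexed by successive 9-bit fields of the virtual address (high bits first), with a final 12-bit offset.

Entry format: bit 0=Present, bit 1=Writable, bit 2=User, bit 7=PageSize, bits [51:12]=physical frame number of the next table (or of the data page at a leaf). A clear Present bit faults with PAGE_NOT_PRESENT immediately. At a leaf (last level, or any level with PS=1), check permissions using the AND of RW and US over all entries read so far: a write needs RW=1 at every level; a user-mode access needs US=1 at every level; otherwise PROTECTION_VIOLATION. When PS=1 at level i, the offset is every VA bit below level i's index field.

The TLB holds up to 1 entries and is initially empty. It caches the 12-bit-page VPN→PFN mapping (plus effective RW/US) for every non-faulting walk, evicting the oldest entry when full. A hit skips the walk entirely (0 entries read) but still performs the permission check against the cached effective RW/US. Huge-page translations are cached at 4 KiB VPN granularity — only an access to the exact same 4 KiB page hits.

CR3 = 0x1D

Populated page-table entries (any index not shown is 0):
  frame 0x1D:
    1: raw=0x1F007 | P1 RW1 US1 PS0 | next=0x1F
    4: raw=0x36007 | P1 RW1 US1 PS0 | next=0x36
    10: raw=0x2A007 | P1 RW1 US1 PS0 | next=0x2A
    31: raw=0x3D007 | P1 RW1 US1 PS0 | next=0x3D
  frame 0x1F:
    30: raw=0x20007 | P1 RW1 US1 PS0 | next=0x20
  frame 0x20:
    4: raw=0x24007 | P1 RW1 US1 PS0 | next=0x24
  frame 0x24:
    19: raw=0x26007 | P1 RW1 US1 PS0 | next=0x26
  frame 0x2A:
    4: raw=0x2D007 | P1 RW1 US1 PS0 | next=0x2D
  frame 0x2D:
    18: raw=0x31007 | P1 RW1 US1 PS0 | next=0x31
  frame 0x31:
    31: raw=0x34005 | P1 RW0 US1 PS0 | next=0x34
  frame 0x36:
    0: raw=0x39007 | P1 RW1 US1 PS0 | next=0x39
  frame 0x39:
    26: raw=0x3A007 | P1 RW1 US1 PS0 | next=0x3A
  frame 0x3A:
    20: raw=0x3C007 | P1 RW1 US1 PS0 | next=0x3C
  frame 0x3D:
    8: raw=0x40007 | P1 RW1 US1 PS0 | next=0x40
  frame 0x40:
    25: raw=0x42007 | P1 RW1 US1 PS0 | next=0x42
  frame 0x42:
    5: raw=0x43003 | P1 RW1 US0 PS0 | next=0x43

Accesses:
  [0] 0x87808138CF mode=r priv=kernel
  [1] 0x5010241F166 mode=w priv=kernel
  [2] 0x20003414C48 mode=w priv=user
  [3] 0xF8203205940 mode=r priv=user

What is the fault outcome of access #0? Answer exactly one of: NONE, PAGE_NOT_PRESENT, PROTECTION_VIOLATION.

Trace:
#0 VA=0x87808138CF (r,kernel):
  L0: frame=0x1D idx=1 entry=0x1F007 [P=1 RW=1 US=1 PS=0]
  L1: frame=0x1F idx=30 entry=0x20007 [P=1 RW=1 US=1 PS=0]
  L2: frame=0x20 idx=4 entry=0x24007 [P=1 RW=1 US=1 PS=0]
  L3: frame=0x24 idx=19 entry=0x26007 [P=1 RW=1 US=1 PS=0]
  → PA=0x268CF  (4 entries read)
#1 VA=0x5010241F166 (w,kernel):
  L0: frame=0x1D idx=10 entry=0x2A007 [P=1 RW=1 US=1 PS=0]
  L1: frame=0x2A idx=4 entry=0x2D007 [P=1 RW=1 US=1 PS=0]
  L2: frame=0x2D idx=18 entry=0x31007 [P=1 RW=1 US=1 PS=0]
  L3: frame=0x31 idx=31 entry=0x34005 [P=1 RW=0 US=1 PS=0]
  → PROTECTION_VIOLATION  (4 entries read)
#2 VA=0x20003414C48 (w,user):
  L0: frame=0x1D idx=4 entry=0x36007 [P=1 RW=1 US=1 PS=0]
  L1: frame=0x36 idx=0 entry=0x39007 [P=1 RW=1 US=1 PS=0]
  L2: frame=0x39 idx=26 entry=0x3A007 [P=1 RW=1 US=1 PS=0]
  L3: frame=0x3A idx=20 entry=0x3C007 [P=1 RW=1 US=1 PS=0]
  → PA=0x3CC48  (4 entries read)
#3 VA=0xF8203205940 (r,user):
  L0: frame=0x1D idx=31 entry=0x3D007 [P=1 RW=1 US=1 PS=0]
  L1: frame=0x3D idx=8 entry=0x40007 [P=1 RW=1 US=1 PS=0]
  L2: frame=0x40 idx=25 entry=0x42007 [P=1 RW=1 US=1 PS=0]
  L3: frame=0x42 idx=5 entry=0x43003 [P=1 RW=1 US=0 PS=0]
  → PROTECTION_VIOLATION  (4 entries read)

Access #0 fault: NONE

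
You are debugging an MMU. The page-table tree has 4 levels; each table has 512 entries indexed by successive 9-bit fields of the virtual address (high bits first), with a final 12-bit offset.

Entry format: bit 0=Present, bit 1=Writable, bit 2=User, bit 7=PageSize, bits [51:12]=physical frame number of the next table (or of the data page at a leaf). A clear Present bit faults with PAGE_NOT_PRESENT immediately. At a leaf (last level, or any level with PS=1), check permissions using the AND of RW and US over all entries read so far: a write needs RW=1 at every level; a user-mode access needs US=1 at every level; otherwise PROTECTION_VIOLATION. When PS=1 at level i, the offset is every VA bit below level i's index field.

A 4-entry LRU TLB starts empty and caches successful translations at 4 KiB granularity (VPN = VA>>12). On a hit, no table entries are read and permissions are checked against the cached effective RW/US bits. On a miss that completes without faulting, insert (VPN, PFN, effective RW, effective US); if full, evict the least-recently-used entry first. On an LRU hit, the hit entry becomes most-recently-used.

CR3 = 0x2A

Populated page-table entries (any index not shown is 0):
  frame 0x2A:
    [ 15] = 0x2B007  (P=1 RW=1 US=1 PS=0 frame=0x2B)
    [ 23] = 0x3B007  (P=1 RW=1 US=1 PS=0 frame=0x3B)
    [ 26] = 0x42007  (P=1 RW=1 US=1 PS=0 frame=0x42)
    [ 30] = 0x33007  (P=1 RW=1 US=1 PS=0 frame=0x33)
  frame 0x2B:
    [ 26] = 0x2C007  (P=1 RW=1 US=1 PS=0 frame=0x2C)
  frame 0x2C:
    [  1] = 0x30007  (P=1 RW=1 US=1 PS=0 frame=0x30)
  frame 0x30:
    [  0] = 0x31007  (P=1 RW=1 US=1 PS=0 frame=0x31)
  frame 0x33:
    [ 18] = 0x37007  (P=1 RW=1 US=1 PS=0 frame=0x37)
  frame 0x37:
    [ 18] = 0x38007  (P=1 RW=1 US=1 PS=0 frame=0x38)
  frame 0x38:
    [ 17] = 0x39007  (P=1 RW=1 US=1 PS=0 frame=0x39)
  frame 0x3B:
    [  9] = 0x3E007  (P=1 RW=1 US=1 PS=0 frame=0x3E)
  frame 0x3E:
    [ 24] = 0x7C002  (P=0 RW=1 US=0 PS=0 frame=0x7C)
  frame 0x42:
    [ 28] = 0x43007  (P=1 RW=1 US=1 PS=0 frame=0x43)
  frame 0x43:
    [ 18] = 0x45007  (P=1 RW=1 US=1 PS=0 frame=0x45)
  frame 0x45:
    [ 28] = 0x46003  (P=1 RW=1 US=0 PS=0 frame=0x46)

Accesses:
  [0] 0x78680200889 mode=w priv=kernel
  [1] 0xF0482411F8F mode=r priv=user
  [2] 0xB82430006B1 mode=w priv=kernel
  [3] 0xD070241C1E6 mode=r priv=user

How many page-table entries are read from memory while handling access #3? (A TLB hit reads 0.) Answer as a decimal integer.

Trace:
#0 VA=0x78680200889 (w,kernel):
  [0] read 0x2A idx=15: raw=0x2B007 flags P=1 W=1 U=1 S=0
  [1] read 0x2B idx=26: raw=0x2C007 flags P=1 W=1 U=1 S=0
  [2] read 0x2C idx=1: raw=0x30007 flags P=1 W=1 U=1 S=0
  [3] read 0x30 idx=0: raw=0x31007 flags P=1 W=1 U=1 S=0
  ✓ 0x31889  — 4 lookups
#1 VA=0xF0482411F8F (r,user):
  [0] read 0x2A idx=30: raw=0x33007 flags P=1 W=1 U=1 S=0
  [1] read 0x33 idx=18: raw=0x37007 flags P=1 W=1 U=1 S=0
  [2] read 0x37 idx=18: raw=0x38007 flags P=1 W=1 U=1 S=0
  [3] read 0x38 idx=17: raw=0x39007 flags P=1 W=1 U=1 S=0
  ✓ 0x39F8F  — 4 lookups
#2 VA=0xB82430006B1 (w,kernel):
  [0] read 0x2A idx=23: raw=0x3B007 flags P=1 W=1 U=1 S=0
  [1] read 0x3B idx=9: raw=0x3E007 flags P=1 W=1 U=1 S=0
  [2] read 0x3E idx=24: raw=0x7C002 flags P=0 W=1 U=0 S=0
  ✗ PAGE_NOT_PRESENT  [3 reads]
#3 VA=0xD070241C1E6 (r,user):
  [0] read 0x2A idx=26: raw=0x42007 flags P=1 W=1 U=1 S=0
  [1] read 0x42 idx=28: raw=0x43007 flags P=1 W=1 U=1 S=0
  [2] read 0x43 idx=18: raw=0x45007 flags P=1 W=1 U=1 S=0
  [3] read 0x45 idx=28: raw=0x46003 flags P=1 W=1 U=0 S=0
  ✗ PROTECTION_VIOLATION  [4 reads]

Entries read for #3: 4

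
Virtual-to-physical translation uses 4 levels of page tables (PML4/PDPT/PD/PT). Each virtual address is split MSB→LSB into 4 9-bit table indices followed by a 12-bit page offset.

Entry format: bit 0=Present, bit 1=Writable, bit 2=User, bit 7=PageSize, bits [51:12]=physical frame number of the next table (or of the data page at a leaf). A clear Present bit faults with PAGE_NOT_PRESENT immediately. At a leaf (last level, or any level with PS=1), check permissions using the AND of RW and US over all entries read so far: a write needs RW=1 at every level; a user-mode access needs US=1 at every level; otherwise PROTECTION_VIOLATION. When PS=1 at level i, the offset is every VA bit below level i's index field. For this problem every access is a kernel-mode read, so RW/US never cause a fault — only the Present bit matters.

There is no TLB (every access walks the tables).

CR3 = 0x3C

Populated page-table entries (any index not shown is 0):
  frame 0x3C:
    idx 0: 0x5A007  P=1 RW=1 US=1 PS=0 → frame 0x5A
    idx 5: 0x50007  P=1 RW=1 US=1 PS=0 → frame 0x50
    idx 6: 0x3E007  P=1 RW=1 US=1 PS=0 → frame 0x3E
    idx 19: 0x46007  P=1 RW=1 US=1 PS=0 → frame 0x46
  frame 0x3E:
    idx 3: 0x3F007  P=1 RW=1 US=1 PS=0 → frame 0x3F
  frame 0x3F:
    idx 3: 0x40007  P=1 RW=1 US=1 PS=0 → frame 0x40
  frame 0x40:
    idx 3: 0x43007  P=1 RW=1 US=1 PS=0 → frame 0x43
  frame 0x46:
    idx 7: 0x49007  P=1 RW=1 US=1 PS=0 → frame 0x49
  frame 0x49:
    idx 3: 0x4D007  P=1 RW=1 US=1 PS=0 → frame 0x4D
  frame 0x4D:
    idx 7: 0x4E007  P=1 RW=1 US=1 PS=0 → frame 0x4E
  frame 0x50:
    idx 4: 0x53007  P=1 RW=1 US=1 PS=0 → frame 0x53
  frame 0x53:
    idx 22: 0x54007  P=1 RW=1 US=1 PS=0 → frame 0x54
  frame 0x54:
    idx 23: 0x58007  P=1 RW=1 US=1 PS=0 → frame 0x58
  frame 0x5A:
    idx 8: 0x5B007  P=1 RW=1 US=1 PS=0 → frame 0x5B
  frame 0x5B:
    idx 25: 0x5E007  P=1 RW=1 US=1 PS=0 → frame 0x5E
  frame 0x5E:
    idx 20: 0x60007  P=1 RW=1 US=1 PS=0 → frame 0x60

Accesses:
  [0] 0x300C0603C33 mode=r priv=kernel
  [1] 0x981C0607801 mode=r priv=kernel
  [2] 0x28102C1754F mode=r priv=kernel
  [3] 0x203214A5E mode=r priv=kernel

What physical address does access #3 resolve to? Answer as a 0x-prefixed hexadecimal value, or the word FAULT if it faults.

Walk each access:
#0 VA=0x300C0603C33 (r,kernel):
  [0] read 0x3C idx=6: raw=0x3E007 flags P=1 W=1 U=1 S=0
  [1] read 0x3E idx=3: raw=0x3F007 flags P=1 W=1 U=1 S=0
  [2] read 0x3F idx=3: raw=0x40007 flags P=1 W=1 U=1 S=0
  [3] read 0x40 idx=3: raw=0x43007 flags P=1 W=1 U=1 S=0
  ⇒ phys 0x43C33  [4 reads]
#1 VA=0x981C0607801 (r,kernel):
  [0] read 0x3C idx=19: raw=0x46007 flags P=1 W=1 U=1 S=0
  [1] read 0x46 idx=7: raw=0x49007 flags P=1 W=1 U=1 S=0
  [2] read 0x49 idx=3: raw=0x4D007 flags P=1 W=1 U=1 S=0
  [3] read 0x4D idx=7: raw=0x4E007 flags P=1 W=1 U=1 S=0
  ⇒ phys 0x4E801  [4 reads]
#2 VA=0x28102C1754F (r,kernel):
  [0] read 0x3C idx=5: raw=0x50007 flags P=1 W=1 U=1 S=0
  [1] read 0x50 idx=4: raw=0x53007 flags P=1 W=1 U=1 S=0
  [2] read 0x53 idx=22: raw=0x54007 flags P=1 W=1 U=1 S=0
  [3] read 0x54 idx=23: raw=0x58007 flags P=1 W=1 U=1 S=0
  ⇒ phys 0x5854F  [4 reads]
#3 VA=0x203214A5E (r,kernel):
  [0] read 0x3C idx=0: raw=0x5A007 flags P=1 W=1 U=1 S=0
  [1] read 0x5A idx=8: raw=0x5B007 flags P=1 W=1 U=1 S=0
  [2] read 0x5B idx=25: raw=0x5E007 flags P=1 W=1 U=1 S=0
  [3] read 0x5E idx=20: raw=0x60007 flags P=1 W=1 U=1 S=0
  ⇒ phys 0x60A5E  [4 reads]

Access #3 PA: 0x60A5E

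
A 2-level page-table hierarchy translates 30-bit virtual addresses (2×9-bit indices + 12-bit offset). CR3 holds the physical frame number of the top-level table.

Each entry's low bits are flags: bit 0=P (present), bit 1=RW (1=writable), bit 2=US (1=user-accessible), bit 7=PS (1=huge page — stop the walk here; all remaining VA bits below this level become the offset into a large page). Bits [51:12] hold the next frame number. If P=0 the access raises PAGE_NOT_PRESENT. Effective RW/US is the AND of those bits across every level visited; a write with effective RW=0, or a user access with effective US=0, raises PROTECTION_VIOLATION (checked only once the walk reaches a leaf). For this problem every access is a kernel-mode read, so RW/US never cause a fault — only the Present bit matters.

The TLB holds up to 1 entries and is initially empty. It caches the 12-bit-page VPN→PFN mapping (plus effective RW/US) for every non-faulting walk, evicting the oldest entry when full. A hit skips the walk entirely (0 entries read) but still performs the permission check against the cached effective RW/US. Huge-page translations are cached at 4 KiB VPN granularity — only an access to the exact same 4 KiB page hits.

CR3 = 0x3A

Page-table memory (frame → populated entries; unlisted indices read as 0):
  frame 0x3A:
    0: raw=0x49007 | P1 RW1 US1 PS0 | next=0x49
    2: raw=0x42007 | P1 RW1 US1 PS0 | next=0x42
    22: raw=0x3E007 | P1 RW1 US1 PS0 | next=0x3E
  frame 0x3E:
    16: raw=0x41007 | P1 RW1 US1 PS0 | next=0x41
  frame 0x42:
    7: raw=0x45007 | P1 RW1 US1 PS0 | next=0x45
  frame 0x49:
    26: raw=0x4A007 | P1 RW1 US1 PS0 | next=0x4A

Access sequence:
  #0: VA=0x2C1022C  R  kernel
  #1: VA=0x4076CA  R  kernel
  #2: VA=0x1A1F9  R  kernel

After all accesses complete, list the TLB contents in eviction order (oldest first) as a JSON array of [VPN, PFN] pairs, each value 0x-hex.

Trace:
#0 VA=0x2C1022C (r,kernel):
  lvl0: tbl 0x3A, slot 22 ⇒ 0x3E007 (P1/RW1/US1/PS0)
  lvl1: tbl 0x3E, slot 16 ⇒ 0x41007 (P1/RW1/US1/PS0)
  ⇒ phys 0x4122C  [2 reads]
#1 VA=0x4076CA (r,kernel):
  lvl0: tbl 0x3A, slot 2 ⇒ 0x42007 (P1/RW1/US1/PS0)
  lvl1: tbl 0x42, slot 7 ⇒ 0x45007 (P1/RW1/US1/PS0)
  ⇒ phys 0x456CA  [2 reads]
#2 VA=0x1A1F9 (r,kernel):
  lvl0: tbl 0x3A, slot 0 ⇒ 0x49007 (P1/RW1/US1/PS0)
  lvl1: tbl 0x49, slot 26 ⇒ 0x4A007 (P1/RW1/US1/PS0)
  ⇒ phys 0x4A1F9  [2 reads]

TLB: [["0x1A", "0x4A"]]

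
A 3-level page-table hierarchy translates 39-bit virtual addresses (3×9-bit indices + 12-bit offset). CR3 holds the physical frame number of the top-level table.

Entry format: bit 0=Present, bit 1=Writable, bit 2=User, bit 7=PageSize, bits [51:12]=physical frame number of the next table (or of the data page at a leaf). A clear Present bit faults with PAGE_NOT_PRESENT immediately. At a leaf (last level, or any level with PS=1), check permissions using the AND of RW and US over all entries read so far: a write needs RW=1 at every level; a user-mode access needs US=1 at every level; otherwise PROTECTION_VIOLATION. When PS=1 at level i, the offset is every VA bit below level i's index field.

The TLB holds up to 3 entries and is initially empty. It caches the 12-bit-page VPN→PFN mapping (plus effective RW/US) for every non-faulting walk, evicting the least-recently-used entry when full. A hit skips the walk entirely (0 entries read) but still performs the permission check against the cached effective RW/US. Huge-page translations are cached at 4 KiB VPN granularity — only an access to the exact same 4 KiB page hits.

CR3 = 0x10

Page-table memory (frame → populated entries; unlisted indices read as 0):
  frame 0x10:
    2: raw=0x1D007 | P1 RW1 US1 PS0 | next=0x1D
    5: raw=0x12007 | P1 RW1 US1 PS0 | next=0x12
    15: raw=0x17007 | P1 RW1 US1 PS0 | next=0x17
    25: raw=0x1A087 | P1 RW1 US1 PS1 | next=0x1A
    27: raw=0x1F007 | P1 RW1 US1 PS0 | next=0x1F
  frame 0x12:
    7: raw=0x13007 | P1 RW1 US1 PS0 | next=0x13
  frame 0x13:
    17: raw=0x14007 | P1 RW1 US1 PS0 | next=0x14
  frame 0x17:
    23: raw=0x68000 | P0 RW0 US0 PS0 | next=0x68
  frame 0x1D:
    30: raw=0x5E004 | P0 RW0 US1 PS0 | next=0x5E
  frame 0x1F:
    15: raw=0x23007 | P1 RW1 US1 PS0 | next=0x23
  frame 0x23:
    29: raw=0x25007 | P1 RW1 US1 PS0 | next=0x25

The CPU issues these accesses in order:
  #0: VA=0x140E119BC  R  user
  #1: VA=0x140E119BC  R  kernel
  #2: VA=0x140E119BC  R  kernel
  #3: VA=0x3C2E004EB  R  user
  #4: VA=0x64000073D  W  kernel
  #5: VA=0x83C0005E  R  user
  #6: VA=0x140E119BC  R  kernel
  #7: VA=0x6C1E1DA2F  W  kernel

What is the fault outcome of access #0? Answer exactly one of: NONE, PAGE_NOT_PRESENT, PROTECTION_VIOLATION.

Trace:
#0 VA=0x140E119BC (r,user):
  [0] read 0x10 idx=5: raw=0x12007 flags P=1 W=1 U=1 S=0
  [1] read 0x12 idx=7: raw=0x13007 flags P=1 W=1 U=1 S=0
  [2] read 0x13 idx=17: raw=0x14007 flags P=1 W=1 U=1 S=0
  → PA=0x149BC  (3 entries read)
#1 VA=0x140E119BC (r,kernel):
  TLB hit vpn=0x140E11 → PA=0x149BC
#2 VA=0x140E119BC (r,kernel):
  TLB hit vpn=0x140E11 → PA=0x149BC
#3 VA=0x3C2E004EB (r,user):
  [0] read 0x10 idx=15: raw=0x17007 flags P=1 W=1 U=1 S=0
  [1] read 0x17 idx=23: raw=0x68000 flags P=0 W=0 U=0 S=0
  ⇒ fault: PAGE_NOT_PRESENT  — 2 lookups
#4 VA=0x64000073D (w,kernel):
  [0] read 0x10 idx=25: raw=0x1A087 flags P=1 W=1 U=1 S=1
  → PA=0x1A73D (huge @L0)  (1 entries read)
#5 VA=0x83C0005E (r,user):
  [0] read 0x10 idx=2: raw=0x1D007 flags P=1 W=1 U=1 S=0
  [1] read 0x1D idx=30: raw=0x5E004 flags P=0 W=0 U=1 S=0
  ⇒ fault: PAGE_NOT_PRESENT  — 2 lookups
#6 VA=0x140E119BC (r,kernel):
  TLB hit vpn=0x140E11 → PA=0x149BC
#7 VA=0x6C1E1DA2F (w,kernel):
  [0] read 0x10 idx=27: raw=0x1F007 flags P=1 W=1 U=1 S=0
  [1] read 0x1F idx=15: raw=0x23007 flags P=1 W=1 U=1 S=0
  [2] read 0x23 idx=29: raw=0x25007 flags P=1 W=1 U=1 S=0
  → PA=0x25A2F  (3 entries read)

Access #0 fault: NONE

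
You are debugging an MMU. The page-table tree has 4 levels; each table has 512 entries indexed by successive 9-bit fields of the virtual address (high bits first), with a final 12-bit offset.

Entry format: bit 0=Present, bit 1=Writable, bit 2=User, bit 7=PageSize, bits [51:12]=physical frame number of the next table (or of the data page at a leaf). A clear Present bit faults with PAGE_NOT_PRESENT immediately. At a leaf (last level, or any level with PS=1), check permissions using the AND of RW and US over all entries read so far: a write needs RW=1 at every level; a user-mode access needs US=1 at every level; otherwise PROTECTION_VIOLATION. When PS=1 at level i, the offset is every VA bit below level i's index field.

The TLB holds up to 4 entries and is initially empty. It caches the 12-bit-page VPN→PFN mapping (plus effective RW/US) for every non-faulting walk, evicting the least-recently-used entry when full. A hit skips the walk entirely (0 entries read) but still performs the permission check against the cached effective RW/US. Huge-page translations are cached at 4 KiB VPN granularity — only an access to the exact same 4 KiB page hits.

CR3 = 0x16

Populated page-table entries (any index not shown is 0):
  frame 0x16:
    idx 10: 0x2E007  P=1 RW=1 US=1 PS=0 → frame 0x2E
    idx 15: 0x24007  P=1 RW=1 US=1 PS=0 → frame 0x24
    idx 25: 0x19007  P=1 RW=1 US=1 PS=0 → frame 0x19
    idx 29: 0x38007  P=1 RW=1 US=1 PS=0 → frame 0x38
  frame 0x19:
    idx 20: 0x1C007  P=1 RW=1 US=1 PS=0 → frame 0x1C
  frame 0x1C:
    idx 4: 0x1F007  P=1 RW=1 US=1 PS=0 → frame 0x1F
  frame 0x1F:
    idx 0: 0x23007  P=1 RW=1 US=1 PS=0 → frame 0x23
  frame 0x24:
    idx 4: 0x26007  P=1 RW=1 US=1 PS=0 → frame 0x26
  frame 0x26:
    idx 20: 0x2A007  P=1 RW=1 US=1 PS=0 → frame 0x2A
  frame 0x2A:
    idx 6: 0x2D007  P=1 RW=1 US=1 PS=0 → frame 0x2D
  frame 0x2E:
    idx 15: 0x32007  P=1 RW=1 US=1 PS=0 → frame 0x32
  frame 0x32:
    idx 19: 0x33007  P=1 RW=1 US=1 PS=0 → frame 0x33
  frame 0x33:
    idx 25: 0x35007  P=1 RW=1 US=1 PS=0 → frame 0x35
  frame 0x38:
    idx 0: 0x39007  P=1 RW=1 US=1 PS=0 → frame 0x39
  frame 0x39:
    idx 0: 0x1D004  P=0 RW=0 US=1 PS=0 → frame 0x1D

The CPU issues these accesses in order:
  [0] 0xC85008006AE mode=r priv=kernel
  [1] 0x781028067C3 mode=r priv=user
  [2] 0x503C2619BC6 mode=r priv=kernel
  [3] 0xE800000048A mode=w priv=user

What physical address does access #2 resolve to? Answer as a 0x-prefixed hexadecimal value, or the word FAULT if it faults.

Trace:
#0 VA=0xC85008006AE (r,kernel):
  L0 @0x16[25] → 0x19007  P=1,RW=1,US=1,PS=0
  L1 @0x19[20] → 0x1C007  P=1,RW=1,US=1,PS=0
  L2 @0x1C[4] → 0x1F007  P=1,RW=1,US=1,PS=0
  L3 @0x1F[0] → 0x23007  P=1,RW=1,US=1,PS=0
  ✓ 0x236AE  — 4 lookups
#1 VA=0x781028067C3 (r,user):
  L0 @0x16[15] → 0x24007  P=1,RW=1,US=1,PS=0
  L1 @0x24[4] → 0x26007  P=1,RW=1,US=1,PS=0
  L2 @0x26[20] → 0x2A007  P=1,RW=1,US=1,PS=0
  L3 @0x2A[6] → 0x2D007  P=1,RW=1,US=1,PS=0
  ✓ 0x2D7C3  — 4 lookups
#2 VA=0x503C2619BC6 (r,kernel):
  L0 @0x16[10] → 0x2E007  P=1,RW=1,US=1,PS=0
  L1 @0x2E[15] → 0x32007  P=1,RW=1,US=1,PS=0
  L2 @0x32[19] → 0x33007  P=1,RW=1,US=1,PS=0
  L3 @0x33[25] → 0x35007  P=1,RW=1,US=1,PS=0
  ✓ 0x35BC6  — 4 lookups
#3 VA=0xE800000048A (w,user):
  L0 @0x16[29] → 0x38007  P=1,RW=1,US=1,PS=0
  L1 @0x38[0] → 0x39007  P=1,RW=1,US=1,PS=0
  L2 @0x39[0] → 0x1D004  P=0,RW=0,US=1,PS=0
  ✗ PAGE_NOT_PRESENT  [3 reads]

Access #2 PA: 0x35BC6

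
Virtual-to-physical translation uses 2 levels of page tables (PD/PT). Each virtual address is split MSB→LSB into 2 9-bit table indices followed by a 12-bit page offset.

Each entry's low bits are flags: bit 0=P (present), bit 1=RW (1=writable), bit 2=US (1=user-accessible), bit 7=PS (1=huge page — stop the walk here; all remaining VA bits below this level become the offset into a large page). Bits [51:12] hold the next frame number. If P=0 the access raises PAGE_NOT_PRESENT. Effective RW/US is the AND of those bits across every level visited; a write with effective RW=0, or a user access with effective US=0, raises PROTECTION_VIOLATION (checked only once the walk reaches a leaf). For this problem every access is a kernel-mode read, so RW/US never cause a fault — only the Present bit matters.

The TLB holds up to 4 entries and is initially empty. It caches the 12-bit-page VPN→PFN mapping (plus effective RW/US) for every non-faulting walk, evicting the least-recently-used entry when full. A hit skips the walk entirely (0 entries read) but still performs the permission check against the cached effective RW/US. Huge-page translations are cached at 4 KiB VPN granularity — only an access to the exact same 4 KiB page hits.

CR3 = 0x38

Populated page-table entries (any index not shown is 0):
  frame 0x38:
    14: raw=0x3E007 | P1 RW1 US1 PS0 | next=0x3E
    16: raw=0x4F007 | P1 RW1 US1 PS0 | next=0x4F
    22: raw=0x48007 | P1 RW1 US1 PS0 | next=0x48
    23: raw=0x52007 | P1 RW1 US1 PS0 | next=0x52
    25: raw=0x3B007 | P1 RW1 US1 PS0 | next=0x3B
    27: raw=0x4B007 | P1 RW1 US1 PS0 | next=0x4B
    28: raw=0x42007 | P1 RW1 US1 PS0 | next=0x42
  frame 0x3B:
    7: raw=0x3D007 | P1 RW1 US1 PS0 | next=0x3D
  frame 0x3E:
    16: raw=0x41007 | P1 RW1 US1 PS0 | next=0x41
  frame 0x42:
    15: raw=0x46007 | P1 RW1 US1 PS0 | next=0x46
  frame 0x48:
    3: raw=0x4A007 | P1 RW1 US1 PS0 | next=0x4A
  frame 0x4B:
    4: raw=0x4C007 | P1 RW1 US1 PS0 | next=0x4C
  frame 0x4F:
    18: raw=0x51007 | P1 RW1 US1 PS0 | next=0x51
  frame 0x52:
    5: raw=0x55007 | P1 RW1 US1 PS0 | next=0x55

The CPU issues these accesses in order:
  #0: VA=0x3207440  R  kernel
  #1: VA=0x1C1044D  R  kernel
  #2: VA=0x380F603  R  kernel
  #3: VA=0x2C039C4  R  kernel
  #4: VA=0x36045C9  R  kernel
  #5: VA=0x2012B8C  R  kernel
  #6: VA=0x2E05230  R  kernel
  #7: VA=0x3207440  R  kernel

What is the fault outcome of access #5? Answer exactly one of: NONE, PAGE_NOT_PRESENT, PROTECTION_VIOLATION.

Walk each access:
#0 VA=0x3207440 (r,kernel):
  [0] read 0x38 idx=25: raw=0x3B007 flags P=1 W=1 U=1 S=0
  [1] read 0x3B idx=7: raw=0x3D007 flags P=1 W=1 U=1 S=0
  ✓ 0x3D440  — 2 lookups
#1 VA=0x1C1044D (r,kernel):
  [0] read 0x38 idx=14: raw=0x3E007 flags P=1 W=1 U=1 S=0
  [1] read 0x3E idx=16: raw=0x41007 flags P=1 W=1 U=1 S=0
  ✓ 0x4144D  — 2 lookups
#2 VA=0x380F603 (r,kernel):
  [0] read 0x38 idx=28: raw=0x42007 flags P=1 W=1 U=1 S=0
  [1] read 0x42 idx=15: raw=0x46007 flags P=1 W=1 U=1 S=0
  ✓ 0x46603  — 2 lookups
#3 VA=0x2C039C4 (r,kernel):
  [0] read 0x38 idx=22: raw=0x48007 flags P=1 W=1 U=1 S=0
  [1] read 0x48 idx=3: raw=0x4A007 flags P=1 W=1 U=1 S=0
  ✓ 0x4A9C4  — 2 lookups
#4 VA=0x36045C9 (r,kernel):
  [0] read 0x38 idx=27: raw=0x4B007 flags P=1 W=1 U=1 S=0
  [1] read 0x4B idx=4: raw=0x4C007 flags P=1 W=1 U=1 S=0
  ✓ 0x4C5C9  — 2 lookups
#5 VA=0x2012B8C (r,kernel):
  [0] read 0x38 idx=16: raw=0x4F007 flags P=1 W=1 U=1 S=0
  [1] read 0x4F idx=18: raw=0x51007 flags P=1 W=1 U=1 S=0
  ✓ 0x51B8C  — 2 lookups
#6 VA=0x2E05230 (r,kernel):
  [0] read 0x38 idx=23: raw=0x52007 flags P=1 W=1 U=1 S=0
  [1] read 0x52 idx=5: raw=0x55007 flags P=1 W=1 U=1 S=0
  ✓ 0x55230  — 2 lookups
#7 VA=0x3207440 (r,kernel):
  [0] read 0x38 idx=25: raw=0x3B007 flags P=1 W=1 U=1 S=0
  [1] read 0x3B idx=7: raw=0x3D007 flags P=1 W=1 U=1 S=0
  ✓ 0x3D440  — 2 lookups

Access #5 fault: NONE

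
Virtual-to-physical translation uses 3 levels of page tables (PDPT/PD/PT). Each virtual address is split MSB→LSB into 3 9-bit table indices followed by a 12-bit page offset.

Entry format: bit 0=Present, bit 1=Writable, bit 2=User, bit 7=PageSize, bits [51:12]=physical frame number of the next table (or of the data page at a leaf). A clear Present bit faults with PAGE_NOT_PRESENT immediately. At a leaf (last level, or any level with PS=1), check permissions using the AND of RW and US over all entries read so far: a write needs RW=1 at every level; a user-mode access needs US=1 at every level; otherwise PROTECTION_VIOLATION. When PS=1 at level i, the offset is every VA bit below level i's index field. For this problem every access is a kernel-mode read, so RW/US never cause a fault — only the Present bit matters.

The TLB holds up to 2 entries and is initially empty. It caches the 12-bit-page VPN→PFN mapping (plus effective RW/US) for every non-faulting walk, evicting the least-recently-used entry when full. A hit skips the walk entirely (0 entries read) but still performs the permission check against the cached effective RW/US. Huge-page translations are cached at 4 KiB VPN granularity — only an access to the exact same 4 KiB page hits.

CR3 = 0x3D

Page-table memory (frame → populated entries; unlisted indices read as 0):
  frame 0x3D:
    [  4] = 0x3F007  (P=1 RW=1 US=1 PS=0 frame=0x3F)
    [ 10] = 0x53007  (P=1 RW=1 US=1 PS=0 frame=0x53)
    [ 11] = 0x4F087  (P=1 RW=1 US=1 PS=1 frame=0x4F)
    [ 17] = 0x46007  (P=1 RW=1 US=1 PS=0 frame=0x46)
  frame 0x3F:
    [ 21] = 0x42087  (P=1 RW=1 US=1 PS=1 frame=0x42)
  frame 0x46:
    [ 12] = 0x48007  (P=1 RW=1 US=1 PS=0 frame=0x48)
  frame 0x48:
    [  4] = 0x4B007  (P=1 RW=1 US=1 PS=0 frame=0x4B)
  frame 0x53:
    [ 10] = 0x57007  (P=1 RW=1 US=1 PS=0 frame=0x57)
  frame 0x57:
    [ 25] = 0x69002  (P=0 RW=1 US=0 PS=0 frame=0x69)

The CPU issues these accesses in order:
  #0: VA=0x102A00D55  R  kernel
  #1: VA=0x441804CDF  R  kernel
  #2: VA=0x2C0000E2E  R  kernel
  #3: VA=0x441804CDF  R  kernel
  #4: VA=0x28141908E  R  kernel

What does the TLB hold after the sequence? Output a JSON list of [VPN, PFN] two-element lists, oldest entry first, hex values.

Per-access translation:
#0 VA=0x102A00D55 (r,kernel):
  lvl0: tbl 0x3D, slot 4 ⇒ 0x3F007 (P1/RW1/US1/PS0)
  lvl1: tbl 0x3F, slot 21 ⇒ 0x42087 (P1/RW1/US1/PS1)
  ⇒ phys 0x42D55 (huge @L1)  [2 reads]
#1 VA=0x441804CDF (r,kernel):
  lvl0: tbl 0x3D, slot 17 ⇒ 0x46007 (P1/RW1/US1/PS0)
  lvl1: tbl 0x46, slot 12 ⇒ 0x48007 (P1/RW1/US1/PS0)
  lvl2: tbl 0x48, slot 4 ⇒ 0x4B007 (P1/RW1/US1/PS0)
  ⇒ phys 0x4BCDF  [3 reads]
#2 VA=0x2C0000E2E (r,kernel):
  lvl0: tbl 0x3D, slot 11 ⇒ 0x4F087 (P1/RW1/US1/PS1)
  ⇒ phys 0x4FE2E (huge @L0)  [1 reads]
#3 VA=0x441804CDF (r,kernel):
  TLB hit vpn=0x441804 → PA=0x4BCDF
#4 VA=0x28141908E (r,kernel):
  lvl0: tbl 0x3D, slot 10 ⇒ 0x53007 (P1/RW1/US1/PS0)
  lvl1: tbl 0x53, slot 10 ⇒ 0x57007 (P1/RW1/US1/PS0)
  lvl2: tbl 0x57, slot 25 ⇒ 0x69002 (P0/RW1/US0/PS0)
  → PAGE_NOT_PRESENT  (3 entries read)

TLB: [["0x2C0000", "0x4F"], ["0x441804", "0x4B"]]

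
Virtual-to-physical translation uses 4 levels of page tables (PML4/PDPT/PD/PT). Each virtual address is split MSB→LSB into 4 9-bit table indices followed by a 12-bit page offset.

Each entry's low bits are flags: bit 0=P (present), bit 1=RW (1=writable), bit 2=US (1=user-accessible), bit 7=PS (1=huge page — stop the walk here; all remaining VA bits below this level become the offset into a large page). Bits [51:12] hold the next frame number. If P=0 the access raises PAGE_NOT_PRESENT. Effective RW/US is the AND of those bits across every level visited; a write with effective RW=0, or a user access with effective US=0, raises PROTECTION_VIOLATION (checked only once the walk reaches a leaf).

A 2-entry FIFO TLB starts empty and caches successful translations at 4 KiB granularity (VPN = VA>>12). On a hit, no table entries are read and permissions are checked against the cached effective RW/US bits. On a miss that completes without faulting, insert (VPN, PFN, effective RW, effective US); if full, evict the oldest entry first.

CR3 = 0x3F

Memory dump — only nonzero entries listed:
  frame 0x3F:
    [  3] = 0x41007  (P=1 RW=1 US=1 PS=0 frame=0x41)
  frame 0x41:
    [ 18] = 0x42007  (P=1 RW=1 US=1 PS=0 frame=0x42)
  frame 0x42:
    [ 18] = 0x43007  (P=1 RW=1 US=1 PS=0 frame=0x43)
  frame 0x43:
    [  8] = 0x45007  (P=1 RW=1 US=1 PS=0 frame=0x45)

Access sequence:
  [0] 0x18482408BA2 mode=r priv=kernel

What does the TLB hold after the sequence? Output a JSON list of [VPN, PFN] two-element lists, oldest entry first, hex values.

Per-access translation:
#0 VA=0x18482408BA2 (r,kernel):
  L0 @0x3F[3] → 0x41007  P=1,RW=1,US=1,PS=0
  L1 @0x41[18] → 0x42007  P=1,RW=1,US=1,PS=0
  L2 @0x42[18] → 0x43007  P=1,RW=1,US=1,PS=0
  L3 @0x43[8] → 0x45007  P=1,RW=1,US=1,PS=0
  ⇒ phys 0x45BA2  [4 reads]

TLB: [["0x18482408", "0x45"]]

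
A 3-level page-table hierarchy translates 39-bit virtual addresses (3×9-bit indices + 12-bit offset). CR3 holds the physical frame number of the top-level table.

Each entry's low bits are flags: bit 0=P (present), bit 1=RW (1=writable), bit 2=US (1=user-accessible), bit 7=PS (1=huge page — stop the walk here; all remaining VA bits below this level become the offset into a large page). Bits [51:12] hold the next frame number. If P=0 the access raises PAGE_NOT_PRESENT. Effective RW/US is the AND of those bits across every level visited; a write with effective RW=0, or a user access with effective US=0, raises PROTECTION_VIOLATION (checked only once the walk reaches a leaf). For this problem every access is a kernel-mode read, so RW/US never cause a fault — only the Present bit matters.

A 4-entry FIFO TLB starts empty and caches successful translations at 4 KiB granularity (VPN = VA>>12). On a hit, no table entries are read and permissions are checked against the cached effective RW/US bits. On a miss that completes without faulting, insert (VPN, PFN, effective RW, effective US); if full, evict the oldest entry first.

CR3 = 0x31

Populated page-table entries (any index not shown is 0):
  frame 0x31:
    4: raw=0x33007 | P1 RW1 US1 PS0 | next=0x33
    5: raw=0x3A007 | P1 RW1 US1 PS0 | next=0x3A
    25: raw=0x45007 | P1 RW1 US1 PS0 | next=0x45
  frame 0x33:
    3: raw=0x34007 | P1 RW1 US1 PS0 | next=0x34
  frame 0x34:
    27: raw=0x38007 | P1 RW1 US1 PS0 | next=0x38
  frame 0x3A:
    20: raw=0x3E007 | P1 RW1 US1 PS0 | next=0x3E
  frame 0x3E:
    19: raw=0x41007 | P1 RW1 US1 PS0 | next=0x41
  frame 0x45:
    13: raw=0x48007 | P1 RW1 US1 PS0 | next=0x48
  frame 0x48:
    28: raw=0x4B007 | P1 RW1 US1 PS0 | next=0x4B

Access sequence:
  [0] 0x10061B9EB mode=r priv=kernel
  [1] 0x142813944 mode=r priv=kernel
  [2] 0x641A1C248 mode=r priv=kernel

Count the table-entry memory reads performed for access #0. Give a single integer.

Trace:
#0 VA=0x10061B9EB (r,kernel):
  L0: frame=0x31 idx=4 entry=0x33007 [P=1 RW=1 US=1 PS=0]
  L1: frame=0x33 idx=3 entry=0x34007 [P=1 RW=1 US=1 PS=0]
  L2: frame=0x34 idx=27 entry=0x38007 [P=1 RW=1 US=1 PS=0]
  ⇒ phys 0x389EB  [3 reads]
#1 VA=0x142813944 (r,kernel):
  L0: frame=0x31 idx=5 entry=0x3A007 [P=1 RW=1 US=1 PS=0]
  L1: frame=0x3A idx=20 entry=0x3E007 [P=1 RW=1 US=1 PS=0]
  L2: frame=0x3E idx=19 entry=0x41007 [P=1 RW=1 US=1 PS=0]
  ⇒ phys 0x41944  [3 reads]
#2 VA=0x641A1C248 (r,kernel):
  L0: frame=0x31 idx=25 entry=0x45007 [P=1 RW=1 US=1 PS=0]
  L1: frame=0x45 idx=13 entry=0x48007 [P=1 RW=1 US=1 PS=0]
  L2: frame=0x48 idx=28 entry=0x4B007 [P=1 RW=1 US=1 PS=0]
  ⇒ phys 0x4B248  [3 reads]

Entries read for #0: 3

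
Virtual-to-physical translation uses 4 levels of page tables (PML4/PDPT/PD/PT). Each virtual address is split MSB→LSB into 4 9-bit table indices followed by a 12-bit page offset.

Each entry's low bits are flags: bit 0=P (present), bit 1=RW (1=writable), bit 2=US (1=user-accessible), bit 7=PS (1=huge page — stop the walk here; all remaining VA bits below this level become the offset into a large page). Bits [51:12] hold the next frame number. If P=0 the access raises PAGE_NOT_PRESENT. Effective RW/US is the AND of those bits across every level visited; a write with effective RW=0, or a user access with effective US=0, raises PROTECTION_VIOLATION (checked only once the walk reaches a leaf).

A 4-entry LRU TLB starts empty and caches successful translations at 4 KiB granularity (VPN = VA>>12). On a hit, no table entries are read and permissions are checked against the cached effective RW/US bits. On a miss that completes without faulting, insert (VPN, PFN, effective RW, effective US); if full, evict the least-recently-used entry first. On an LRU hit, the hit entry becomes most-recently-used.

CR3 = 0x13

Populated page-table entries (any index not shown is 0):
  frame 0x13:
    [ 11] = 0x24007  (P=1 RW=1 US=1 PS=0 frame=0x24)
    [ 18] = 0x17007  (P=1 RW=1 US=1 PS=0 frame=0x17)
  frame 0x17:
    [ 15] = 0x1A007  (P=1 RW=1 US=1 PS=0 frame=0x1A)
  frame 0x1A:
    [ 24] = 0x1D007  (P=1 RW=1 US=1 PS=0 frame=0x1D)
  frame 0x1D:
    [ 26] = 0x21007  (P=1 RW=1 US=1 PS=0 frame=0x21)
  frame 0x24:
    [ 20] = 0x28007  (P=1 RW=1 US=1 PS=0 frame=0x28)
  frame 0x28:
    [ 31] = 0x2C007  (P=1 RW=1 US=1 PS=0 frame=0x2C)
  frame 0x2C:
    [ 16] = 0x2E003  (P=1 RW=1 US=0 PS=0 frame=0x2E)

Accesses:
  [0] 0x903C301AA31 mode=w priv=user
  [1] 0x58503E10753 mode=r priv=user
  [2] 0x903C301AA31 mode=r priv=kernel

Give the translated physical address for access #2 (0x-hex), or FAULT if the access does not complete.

Per-access translation:
#0 VA=0x903C301AA31 (w,user):
  L0: frame=0x13 idx=18 entry=0x17007 [P=1 RW=1 US=1 PS=0]
  L1: frame=0x17 idx=15 entry=0x1A007 [P=1 RW=1 US=1 PS=0]
  L2: frame=0x1A idx=24 entry=0x1D007 [P=1 RW=1 US=1 PS=0]
  L3: frame=0x1D idx=26 entry=0x21007 [P=1 RW=1 US=1 PS=0]
  → PA=0x21A31  (4 entries read)
#1 VA=0x58503E10753 (r,user):
  L0: frame=0x13 idx=11 entry=0x24007 [P=1 RW=1 US=1 PS=0]
  L1: frame=0x24 idx=20 entry=0x28007 [P=1 RW=1 US=1 PS=0]
  L2: frame=0x28 idx=31 entry=0x2C007 [P=1 RW=1 US=1 PS=0]
  L3: frame=0x2C idx=16 entry=0x2E003 [P=1 RW=1 US=0 PS=0]
  → PROTECTION_VIOLATION  (4 entries read)
#2 VA=0x903C301AA31 (r,kernel):
  TLB hit vpn=0x903C301A → PA=0x21A31

Access #2 PA: 0x21A31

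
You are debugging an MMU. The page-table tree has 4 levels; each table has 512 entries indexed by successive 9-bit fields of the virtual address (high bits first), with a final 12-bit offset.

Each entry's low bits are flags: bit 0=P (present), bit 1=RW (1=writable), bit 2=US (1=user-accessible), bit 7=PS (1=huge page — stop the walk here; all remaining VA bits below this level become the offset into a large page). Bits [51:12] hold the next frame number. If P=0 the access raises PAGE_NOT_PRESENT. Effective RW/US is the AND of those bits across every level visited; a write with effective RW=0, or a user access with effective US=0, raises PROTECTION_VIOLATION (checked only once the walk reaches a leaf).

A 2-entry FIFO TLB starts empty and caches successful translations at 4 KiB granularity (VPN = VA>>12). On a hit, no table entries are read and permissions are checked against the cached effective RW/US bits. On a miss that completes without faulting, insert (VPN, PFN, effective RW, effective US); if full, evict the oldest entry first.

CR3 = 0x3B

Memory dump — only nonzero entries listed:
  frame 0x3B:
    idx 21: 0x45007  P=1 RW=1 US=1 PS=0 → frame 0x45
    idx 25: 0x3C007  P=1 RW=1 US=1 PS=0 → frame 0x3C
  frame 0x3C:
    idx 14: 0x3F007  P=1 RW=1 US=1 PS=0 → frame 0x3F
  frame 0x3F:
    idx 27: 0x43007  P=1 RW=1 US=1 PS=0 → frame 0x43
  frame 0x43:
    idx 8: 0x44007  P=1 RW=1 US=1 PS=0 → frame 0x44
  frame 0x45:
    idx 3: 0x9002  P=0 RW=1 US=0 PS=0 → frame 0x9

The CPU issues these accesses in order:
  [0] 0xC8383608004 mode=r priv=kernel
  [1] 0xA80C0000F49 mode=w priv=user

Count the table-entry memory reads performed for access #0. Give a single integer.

Walk each access:
#0 VA=0xC8383608004 (r,kernel):
  L0 @0x3B[25] → 0x3C007  P=1,RW=1,US=1,PS=0
  L1 @0x3C[14] → 0x3F007  P=1,RW=1,US=1,PS=0
  L2 @0x3F[27] → 0x43007  P=1,RW=1,US=1,PS=0
  L3 @0x43[8] → 0x44007  P=1,RW=1,US=1,PS=0
  ✓ 0x44004  — 4 lookups
#1 VA=0xA80C0000F49 (w,user):
  L0 @0x3B[21] → 0x45007  P=1,RW=1,US=1,PS=0
  L1 @0x45[3] → 0x9002  P=0,RW=1,US=0,PS=0
  ⇒ fault: PAGE_NOT_PRESENT  — 2 lookups

Entries read for #0: 4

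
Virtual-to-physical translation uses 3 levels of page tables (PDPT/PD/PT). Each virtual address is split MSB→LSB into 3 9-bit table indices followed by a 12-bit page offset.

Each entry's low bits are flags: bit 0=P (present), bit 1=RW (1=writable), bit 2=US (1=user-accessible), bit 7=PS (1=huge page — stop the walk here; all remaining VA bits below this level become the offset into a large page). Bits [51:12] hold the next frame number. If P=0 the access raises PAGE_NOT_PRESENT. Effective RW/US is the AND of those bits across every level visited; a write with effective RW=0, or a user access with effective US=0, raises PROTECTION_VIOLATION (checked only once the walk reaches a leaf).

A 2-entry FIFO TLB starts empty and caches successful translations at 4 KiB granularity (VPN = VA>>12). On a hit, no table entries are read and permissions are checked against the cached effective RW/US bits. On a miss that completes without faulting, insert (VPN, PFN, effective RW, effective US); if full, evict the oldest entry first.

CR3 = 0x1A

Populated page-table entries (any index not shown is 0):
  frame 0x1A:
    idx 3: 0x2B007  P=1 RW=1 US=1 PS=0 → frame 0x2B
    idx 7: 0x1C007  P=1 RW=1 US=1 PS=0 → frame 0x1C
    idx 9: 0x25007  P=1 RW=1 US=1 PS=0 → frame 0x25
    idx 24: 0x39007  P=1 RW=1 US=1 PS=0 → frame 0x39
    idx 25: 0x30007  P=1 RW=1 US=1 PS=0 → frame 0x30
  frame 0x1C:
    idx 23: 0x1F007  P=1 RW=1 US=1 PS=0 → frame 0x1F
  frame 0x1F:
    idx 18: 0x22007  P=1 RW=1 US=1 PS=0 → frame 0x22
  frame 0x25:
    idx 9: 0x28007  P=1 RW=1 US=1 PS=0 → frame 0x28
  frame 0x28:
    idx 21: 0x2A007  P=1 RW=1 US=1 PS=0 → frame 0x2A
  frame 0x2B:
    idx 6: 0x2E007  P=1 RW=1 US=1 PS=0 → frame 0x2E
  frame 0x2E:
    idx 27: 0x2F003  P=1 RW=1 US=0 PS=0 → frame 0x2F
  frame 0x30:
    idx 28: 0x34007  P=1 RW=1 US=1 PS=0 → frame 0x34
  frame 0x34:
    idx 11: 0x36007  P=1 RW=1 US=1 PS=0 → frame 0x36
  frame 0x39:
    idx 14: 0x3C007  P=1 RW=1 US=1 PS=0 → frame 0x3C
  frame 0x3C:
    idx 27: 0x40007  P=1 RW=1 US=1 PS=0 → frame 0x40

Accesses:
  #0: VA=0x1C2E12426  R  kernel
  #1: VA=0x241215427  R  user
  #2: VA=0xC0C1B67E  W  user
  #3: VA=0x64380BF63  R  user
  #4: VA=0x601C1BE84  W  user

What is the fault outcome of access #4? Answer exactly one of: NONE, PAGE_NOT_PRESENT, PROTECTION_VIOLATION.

Trace:
#0 VA=0x1C2E12426 (r,kernel):
  [0] read 0x1A idx=7: raw=0x1C007 flags P=1 W=1 U=1 S=0
  [1] read 0x1C idx=23: raw=0x1F007 flags P=1 W=1 U=1 S=0
  [2] read 0x1F idx=18: raw=0x22007 flags P=1 W=1 U=1 S=0
  ✓ 0x22426  — 3 lookups
#1 VA=0x241215427 (r,user):
  [0] read 0x1A idx=9: raw=0x25007 flags P=1 W=1 U=1 S=0
  [1] read 0x25 idx=9: raw=0x28007 flags P=1 W=1 U=1 S=0
  [2] read 0x28 idx=21: raw=0x2A007 flags P=1 W=1 U=1 S=0
  ✓ 0x2A427  — 3 lookups
#2 VA=0xC0C1B67E (w,user):
  [0] read 0x1A idx=3: raw=0x2B007 flags P=1 W=1 U=1 S=0
  [1] read 0x2B idx=6: raw=0x2E007 flags P=1 W=1 U=1 S=0
  [2] read 0x2E idx=27: raw=0x2F003 flags P=1 W=1 U=0 S=0
  ⇒ fault: PROTECTION_VIOLATION  — 3 lookups
#3 VA=0x64380BF63 (r,user):
  [0] read 0x1A idx=25: raw=0x30007 flags P=1 W=1 U=1 S=0
  [1] read 0x30 idx=28: raw=0x34007 flags P=1 W=1 U=1 S=0
  [2] read 0x34 idx=11: raw=0x36007 flags P=1 W=1 U=1 S=0
  ✓ 0x36F63  — 3 lookups
#4 VA=0x601C1BE84 (w,user):
  [0] read 0x1A idx=24: raw=0x39007 flags P=1 W=1 U=1 S=0
  [1] read 0x39 idx=14: raw=0x3C007 flags P=1 W=1 U=1 S=0
  [2] read 0x3C idx=27: raw=0x40007 flags P=1 W=1 U=1 S=0
  ✓ 0x40E84  — 3 lookups

Access #4 fault: NONE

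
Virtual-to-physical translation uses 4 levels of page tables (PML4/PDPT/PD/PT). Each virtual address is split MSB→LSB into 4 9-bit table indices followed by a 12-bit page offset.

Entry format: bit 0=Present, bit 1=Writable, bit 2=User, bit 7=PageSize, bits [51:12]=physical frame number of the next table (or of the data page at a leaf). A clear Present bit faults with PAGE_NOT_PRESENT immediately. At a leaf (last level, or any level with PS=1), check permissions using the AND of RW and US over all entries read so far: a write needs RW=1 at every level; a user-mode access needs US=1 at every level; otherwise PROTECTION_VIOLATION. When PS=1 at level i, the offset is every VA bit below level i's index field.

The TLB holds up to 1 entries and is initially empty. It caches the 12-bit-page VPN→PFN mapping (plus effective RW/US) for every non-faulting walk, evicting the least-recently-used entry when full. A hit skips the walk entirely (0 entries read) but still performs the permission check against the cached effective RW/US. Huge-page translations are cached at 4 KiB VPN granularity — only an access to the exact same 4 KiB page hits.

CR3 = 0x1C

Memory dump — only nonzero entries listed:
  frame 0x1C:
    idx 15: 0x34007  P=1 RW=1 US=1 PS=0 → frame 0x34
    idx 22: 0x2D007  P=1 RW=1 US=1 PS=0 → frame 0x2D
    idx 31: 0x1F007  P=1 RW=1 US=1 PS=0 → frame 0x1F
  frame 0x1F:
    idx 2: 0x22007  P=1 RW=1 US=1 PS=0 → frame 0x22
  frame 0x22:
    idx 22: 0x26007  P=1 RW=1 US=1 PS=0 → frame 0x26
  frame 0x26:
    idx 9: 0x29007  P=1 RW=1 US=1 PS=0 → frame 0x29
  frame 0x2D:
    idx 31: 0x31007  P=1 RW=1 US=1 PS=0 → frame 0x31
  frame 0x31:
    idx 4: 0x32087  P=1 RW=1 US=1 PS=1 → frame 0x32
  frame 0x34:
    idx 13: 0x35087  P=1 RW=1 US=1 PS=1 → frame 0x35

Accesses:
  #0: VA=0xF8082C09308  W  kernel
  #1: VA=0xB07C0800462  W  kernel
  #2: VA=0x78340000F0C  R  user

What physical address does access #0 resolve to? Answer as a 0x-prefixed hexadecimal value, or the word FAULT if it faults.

Trace:
#0 VA=0xF8082C09308 (w,kernel):
  lvl0: tbl 0x1C, slot 31 ⇒ 0x1F007 (P1/RW1/US1/PS0)
  lvl1: tbl 0x1F, slot 2 ⇒ 0x22007 (P1/RW1/US1/PS0)
  lvl2: tbl 0x22, slot 22 ⇒ 0x26007 (P1/RW1/US1/PS0)
  lvl3: tbl 0x26, slot 9 ⇒ 0x29007 (P1/RW1/US1/PS0)
  ⇒ phys 0x29308  [4 reads]
#1 VA=0xB07C0800462 (w,kernel):
  lvl0: tbl 0x1C, slot 22 ⇒ 0x2D007 (P1/RW1/US1/PS0)
  lvl1: tbl 0x2D, slot 31 ⇒ 0x31007 (P1/RW1/US1/PS0)
  lvl2: tbl 0x31, slot 4 ⇒ 0x32087 (P1/RW1/US1/PS1)
  ⇒ phys 0x32462 (huge @L2)  [3 reads]
#2 VA=0x78340000F0C (r,user):
  lvl0: tbl 0x1C, slot 15 ⇒ 0x34007 (P1/RW1/US1/PS0)
  lvl1: tbl 0x34, slot 13 ⇒ 0x35087 (P1/RW1/US1/PS1)
  ⇒ phys 0x35F0C (huge @L1)  [2 reads]

Access #0 PA: 0x29308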